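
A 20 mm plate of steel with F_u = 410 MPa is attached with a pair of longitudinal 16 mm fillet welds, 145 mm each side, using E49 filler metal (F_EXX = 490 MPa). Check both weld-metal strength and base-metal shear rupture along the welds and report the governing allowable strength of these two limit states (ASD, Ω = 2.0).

t_e = 0.707 × 16 = 11.31 mm; L = 290 mm.
Weld metal: R_n/Ω = (1/2.0) × 0.6 × 490 × 11.31 × 290 × 10⁻³ = 482.2 kN.
Base metal (shear rupture): R_n/Ω = (1/2.0) × 0.6 × 410 × 20 × 290 × 10⁻³ = 713.4 kN.
Governing: weld metal.

R_n/Ω ≈ 482 kN (weld metal governs)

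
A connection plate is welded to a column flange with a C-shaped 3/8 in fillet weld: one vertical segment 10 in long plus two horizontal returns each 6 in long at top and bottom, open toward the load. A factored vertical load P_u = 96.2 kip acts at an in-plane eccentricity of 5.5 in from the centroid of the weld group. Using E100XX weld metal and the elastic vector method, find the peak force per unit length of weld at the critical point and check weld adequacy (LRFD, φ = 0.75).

f_max ≈ 10.9 kip/in; adequate

E100XX → F_EXX = 100 ksi.
Total weld length L_w = 22 in. Treat welds as unit-width lines.
Centroid: x̄ = 2×6×3 / 22 = 1.636 in from the vertical weld.
Polar moment about centroid: J = I_x + I_y = [10³/12 + 2×6×5²] + [10×1.636² + 2(6³/12 + 6×1.364²)] = 468.4 in³.
Direct shear f_v = P/L_w = 96.2 / 22 = 4.373 kip/in (vertical).
Torsion M = P·e = 96.2 × 5.5 = 529.1 kip·in.
Critical point at (x, y) = (4.364, 5) from centroid. f_tx = M·y/J = 5.648 kip/in; f_ty = M·x/J = 4.929 kip/in.
Resultant f_max = √[f_tx² + (f_v + f_ty)²] = √[5.648² + (4.373 + 4.929)²] = 10.88 kip/in.
Capacity per unit length: φr_n = 0.75 × 0.6 × 100 × (0.707 × 0.375) = 11.93 kip/in.
10.88 ≤ 11.93 → adequate.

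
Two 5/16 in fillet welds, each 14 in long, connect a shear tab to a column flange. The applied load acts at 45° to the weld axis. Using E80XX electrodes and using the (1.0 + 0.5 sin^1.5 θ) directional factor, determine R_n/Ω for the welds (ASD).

E80XX → F_EXX = 80 ksi.
t_e = 0.707 × 0.3125 = 0.2209 in; A_we = 0.2209 × 28 = 6.186 in².
Directional factor: 1.0 + 0.5 sin^1.5(45°) = 1.297.
F_nw = 0.6 × 80 × 1.297 = 62.27 ksi.
R_n/Ω = (62.27 × 6.186) / 2.0 = 192.6 kips.

R_n/Ω ≈ 193 kips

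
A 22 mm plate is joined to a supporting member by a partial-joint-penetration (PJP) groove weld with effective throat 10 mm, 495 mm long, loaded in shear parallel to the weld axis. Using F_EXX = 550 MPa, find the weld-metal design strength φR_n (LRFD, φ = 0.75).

Effective throat (given) t_e = 10 mm.
A_we = 10 × 495 = 4950 mm².
F_nw = 0.6 F_EXX = 330 MPa.
φR_n = 0.75 × 330 × 4950 × 10⁻³ = 1225 kN.

φR_n ≈ 1230 kN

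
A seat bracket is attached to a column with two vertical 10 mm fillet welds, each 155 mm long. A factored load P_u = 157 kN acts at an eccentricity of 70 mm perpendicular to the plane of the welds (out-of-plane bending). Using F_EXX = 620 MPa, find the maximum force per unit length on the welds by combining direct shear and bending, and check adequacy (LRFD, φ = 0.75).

L_w = 2 × 155 = 310 mm; section modulus (unit throat) S = 2 × L²/6 = 8008 mm².
Direct shear f_v = P/L_w = 157×10³/310 = 506.5 N/mm.
Moment M = P × e = 157×10³ × 70 = 10990000 N·mm; bending f_b = M/S = 1372 N/mm.
f_max = √(f_v² + f_b²) = √(506.5² + 1372²) = 1463 N/mm.
φr_n = 0.75 × 0.6 × 620 × (0.707 × 10) = 1973 N/mm → adequate.

f_max ≈ 1460 N/mm; adequate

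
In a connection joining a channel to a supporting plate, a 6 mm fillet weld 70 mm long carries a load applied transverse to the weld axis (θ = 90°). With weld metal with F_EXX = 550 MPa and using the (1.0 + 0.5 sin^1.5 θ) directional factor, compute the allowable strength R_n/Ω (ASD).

t_e = 0.707 × 6 = 4.242 mm; A_we = 4.242 × 70 = 296.9 mm².
Directional factor: 1.0 + 0.5 sin^1.5(90°) = 1.5.
F_nw = 0.6 × 550 × 1.5 = 495 MPa.
R_n/Ω = (495 × 296.9) / 2.0 × 10⁻³ = 73.49 kN.

R_n/Ω ≈ 73.5 kN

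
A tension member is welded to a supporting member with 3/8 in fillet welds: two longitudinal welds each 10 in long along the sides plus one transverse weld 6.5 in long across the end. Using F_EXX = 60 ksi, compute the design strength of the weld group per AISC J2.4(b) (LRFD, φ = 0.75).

t_e = 0.707 × 0.375 = 0.2651 in.
R_nwl = 0.6 × 60 × 0.2651 × 20 = 190.9 kips (longitudinal, 2 welds).
R_nwt = 0.6 × 60 × 0.2651 × 6.5 = 62.04 kips (transverse, base value).
(i) R_nwl + R_nwt = 252.9 kips; (ii) 0.85 R_nwl + 1.5 R_nwt = 255.3 kips.
R_n = max = 255.3 kips [governs: (ii)]; φR_n = 191.5 kips.

φR_n ≈ 191 kips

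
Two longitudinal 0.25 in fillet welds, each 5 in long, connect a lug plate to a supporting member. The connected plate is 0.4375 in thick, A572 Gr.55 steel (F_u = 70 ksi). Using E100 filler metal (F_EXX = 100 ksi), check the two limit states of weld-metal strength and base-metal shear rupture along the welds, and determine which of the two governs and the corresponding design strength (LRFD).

t_e = 0.707 × 0.25 = 0.1767 in; L = 10 in.
Weld metal: φR_n = 0.75 × 0.6 × 100 × 0.1767 × 10 = 79.54 kips.
Base metal (shear rupture): φR_n = 0.75 × 0.6 × 70 × 0.4375 × 10 = 137.8 kips.
Governing: weld metal.

φR_n ≈ 79.5 kips (weld metal governs)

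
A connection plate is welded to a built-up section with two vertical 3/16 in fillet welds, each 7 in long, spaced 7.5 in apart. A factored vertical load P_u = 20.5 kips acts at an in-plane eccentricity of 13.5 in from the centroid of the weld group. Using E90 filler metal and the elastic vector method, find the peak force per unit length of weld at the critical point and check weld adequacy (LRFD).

E90XX → F_EXX = 90 ksi.
Total weld length L_w = 14 in. Treat welds as unit-width lines.
Polar moment about centroid: J = 2[d³/12 + d(b/2)²] = 2[7³/12 + 7×3.75²] = 254 in³.
Direct shear f_v = P/L_w = 20.5 / 14 = 1.464 kip/in (vertical).
Torsion M = P·e = 20.5 × 13.5 = 276.75 kip·in.
Critical point at (x, y) = (3.75, 3.5) from centroid. f_tx = M·y/J = 3.813 kip/in; f_ty = M·x/J = 4.085 kip/in.
Resultant f_max = √[f_tx² + (f_v + f_ty)²] = √[3.813² + (1.464 + 4.085)²] = 6.733 kip/in.
Capacity per unit length: φr_n = 0.75 × 0.6 × 90 × (0.707 × 0.1875) = 5.369 kip/in.
6.733 > 5.369 → NOT adequate.

f_max ≈ 6.73 kip/in; NOT adequate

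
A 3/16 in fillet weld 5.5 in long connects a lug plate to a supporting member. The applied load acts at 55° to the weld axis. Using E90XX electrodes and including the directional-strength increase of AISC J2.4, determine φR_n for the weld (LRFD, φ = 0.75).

E90XX → F_EXX = 90 ksi.
t_e = 0.707 × 0.1875 = 0.1326 in; A_we = 0.1326 × 5.5 = 0.7291 in².
Directional factor: 1.0 + 0.5 sin^1.5(55°) = 1.371.
F_nw = 0.6 × 90 × 1.371 = 74.02 ksi.
φR_n = 0.75 × 74.02 × 0.7291 = 40.47 kips.

φR_n ≈ 40.5 kips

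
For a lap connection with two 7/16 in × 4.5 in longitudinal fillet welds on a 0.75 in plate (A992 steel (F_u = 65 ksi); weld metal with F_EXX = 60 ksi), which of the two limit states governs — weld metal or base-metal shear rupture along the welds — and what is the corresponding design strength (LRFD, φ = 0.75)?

φR_n ≈ 75.2 kip (weld metal governs)

t_e = 0.707 × 0.4375 = 0.3093 in; L = 9 in.
Weld metal: φR_n = 0.75 × 0.6 × 60 × 0.3093 × 9 = 75.16 kip.
Base metal (shear rupture): φR_n = 0.75 × 0.6 × 65 × 0.75 × 9 = 197.4 kip.
Governing: weld metal.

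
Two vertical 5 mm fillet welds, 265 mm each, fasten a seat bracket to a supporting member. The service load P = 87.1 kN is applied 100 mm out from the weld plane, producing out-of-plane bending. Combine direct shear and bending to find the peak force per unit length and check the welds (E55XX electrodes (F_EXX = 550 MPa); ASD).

f_max ≈ 407 N/mm; adequate

L_w = 2 × 265 = 530 mm; section modulus (unit throat) S = 2 × L²/6 = 23410 mm².
Direct shear f_v = P/L_w = 87.1×10³/530 = 164.3 N/mm.
Moment M = P × e = 87.1×10³ × 100 = 8710000 N·mm; bending f_b = M/S = 372.1 N/mm.
f_max = √(f_v² + f_b²) = √(164.3² + 372.1²) = 406.8 N/mm.
r_n/Ω = (1/2.0) × 0.6 × 550 × (0.707 × 5) = 583.3 N/mm → adequate.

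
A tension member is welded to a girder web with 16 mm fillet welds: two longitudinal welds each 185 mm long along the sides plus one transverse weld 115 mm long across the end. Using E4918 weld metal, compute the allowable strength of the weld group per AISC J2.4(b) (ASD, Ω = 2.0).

E49XX → F_EXX = 490 MPa.
t_e = 0.707 × 16 = 11.31 mm.
R_nwl = 0.6 × 490 × 11.31 × 370 × 10⁻³ = 1231 kN (longitudinal, 2 welds).
R_nwt = 0.6 × 490 × 11.31 × 115 × 10⁻³ = 382.5 kN (transverse, base value).
(i) R_nwl + R_nwt = 1613 kN; (ii) 0.85 R_nwl + 1.5 R_nwt = 1620 kN.
R_n = max = 1620 kN [governs: (ii)]; R_n/Ω = 809.8 kN.

R_n/Ω ≈ 810 kN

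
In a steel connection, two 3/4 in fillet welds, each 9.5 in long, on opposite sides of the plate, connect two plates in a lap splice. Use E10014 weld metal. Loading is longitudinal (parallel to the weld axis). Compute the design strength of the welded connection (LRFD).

E100XX → F_EXX = 100 ksi.
Effective throat t_e = 0.707 × 0.75 = 0.5302 in.
Total length L = 19 in; A_we = 0.5302 × 19 = 10.07 in².
F_nw = 0.6 F_EXX = 0.6 × 100 = 60 ksi.
φR_n = 0.75 × 60 × 10.07 = 453.4 kip.

φR_n ≈ 453 kip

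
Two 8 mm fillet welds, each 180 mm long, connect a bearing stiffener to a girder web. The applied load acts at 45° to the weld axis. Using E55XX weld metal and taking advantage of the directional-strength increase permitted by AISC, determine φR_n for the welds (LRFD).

E55XX → F_EXX = 550 MPa.
t_e = 0.707 × 8 = 5.656 mm; A_we = 5.656 × 360 = 2036 mm².
Directional factor: 1.0 + 0.5 sin^1.5(45°) = 1.297.
F_nw = 0.6 × 550 × 1.297 = 428.1 MPa.
φR_n = 0.75 × 428.1 × 2036 × 10⁻³ = 653.8 kN.

φR_n ≈ 654 kN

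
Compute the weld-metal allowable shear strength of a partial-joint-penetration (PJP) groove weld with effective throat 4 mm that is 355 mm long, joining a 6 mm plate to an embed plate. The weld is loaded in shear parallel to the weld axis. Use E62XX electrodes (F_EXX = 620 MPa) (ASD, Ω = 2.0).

R_n/Ω ≈ 264 kN

Effective throat (given) t_e = 4 mm.
A_we = 4 × 355 = 1420 mm².
F_nw = 0.6 F_EXX = 372 MPa.
R_n/Ω = (372 × 1420) / 2.0 × 10⁻³ = 264.1 kN.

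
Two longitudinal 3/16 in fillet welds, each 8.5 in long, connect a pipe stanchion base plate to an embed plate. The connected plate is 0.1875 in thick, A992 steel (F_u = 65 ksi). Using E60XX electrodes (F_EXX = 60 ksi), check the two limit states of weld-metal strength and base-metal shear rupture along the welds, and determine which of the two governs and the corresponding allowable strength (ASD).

t_e = 0.707 × 0.1875 = 0.1326 in; L = 17 in.
Weld metal: R_n/Ω = (1/2.0) × 0.6 × 60 × 0.1326 × 17 = 40.56 kip.
Base metal (shear rupture): R_n/Ω = (1/2.0) × 0.6 × 65 × 0.1875 × 17 = 62.16 kip.
Governing: weld metal.

R_n/Ω ≈ 40.6 kip (weld metal governs)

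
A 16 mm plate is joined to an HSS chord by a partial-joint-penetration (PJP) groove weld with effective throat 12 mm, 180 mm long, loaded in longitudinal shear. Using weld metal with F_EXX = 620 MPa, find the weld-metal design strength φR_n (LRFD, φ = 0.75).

Effective throat (given) t_e = 12 mm.
A_we = 12 × 180 = 2160 mm².
F_nw = 0.6 F_EXX = 372 MPa.
φR_n = 0.75 × 372 × 2160 × 10⁻³ = 602.6 kN.

φR_n ≈ 603 kN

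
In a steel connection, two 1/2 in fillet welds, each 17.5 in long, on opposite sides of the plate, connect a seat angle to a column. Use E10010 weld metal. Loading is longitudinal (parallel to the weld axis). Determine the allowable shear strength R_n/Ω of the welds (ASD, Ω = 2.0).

R_n/Ω ≈ 371 kip

E100XX → F_EXX = 100 ksi.
Effective throat t_e = 0.707 × 0.5 = 0.3535 in.
Total length L = 35 in; A_we = 0.3535 × 35 = 12.37 in².
F_nw = 0.6 F_EXX = 0.6 × 100 = 60 ksi.
R_n = 60 × 12.37 = 742.3 kip; R_n/Ω = 742.3/2.0 = 371.2 kip.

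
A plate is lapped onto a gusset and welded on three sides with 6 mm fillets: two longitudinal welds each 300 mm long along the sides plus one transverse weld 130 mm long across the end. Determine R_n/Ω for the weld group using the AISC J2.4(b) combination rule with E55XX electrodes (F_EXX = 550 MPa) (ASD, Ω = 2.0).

t_e = 0.707 × 6 = 4.242 mm.
R_nwl = 0.6 × 550 × 4.242 × 600 × 10⁻³ = 839.9 kN (longitudinal, 2 welds).
R_nwt = 0.6 × 550 × 4.242 × 130 × 10⁻³ = 182 kN (transverse, base value).
(i) R_nwl + R_nwt = 1022 kN; (ii) 0.85 R_nwl + 1.5 R_nwt = 986.9 kN.
R_n = max = 1022 kN [governs: (i)]; R_n/Ω = 510.9 kN.

R_n/Ω ≈ 511 kN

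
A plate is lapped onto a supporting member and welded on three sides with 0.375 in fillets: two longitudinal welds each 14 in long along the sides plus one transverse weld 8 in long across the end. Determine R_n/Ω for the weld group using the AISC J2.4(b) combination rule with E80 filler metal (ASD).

E80XX → F_EXX = 80 ksi.
t_e = 0.707 × 0.375 = 0.2651 in.
R_nwl = 0.6 × 80 × 0.2651 × 28 = 356.3 kips (longitudinal, 2 welds).
R_nwt = 0.6 × 80 × 0.2651 × 8 = 101.8 kips (transverse, base value).
(i) R_nwl + R_nwt = 458.1 kips; (ii) 0.85 R_nwl + 1.5 R_nwt = 455.6 kips.
R_n = max = 458.1 kips [governs: (i)]; R_n/Ω = 229.1 kips.

R_n/Ω ≈ 229 kips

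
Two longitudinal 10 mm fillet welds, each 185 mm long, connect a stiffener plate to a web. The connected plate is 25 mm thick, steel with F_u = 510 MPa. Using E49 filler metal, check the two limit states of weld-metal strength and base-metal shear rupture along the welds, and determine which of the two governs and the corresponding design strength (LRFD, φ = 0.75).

φR_n ≈ 577 kN (weld metal governs)

E49XX → F_EXX = 490 MPa.
t_e = 0.707 × 10 = 7.07 mm; L = 370 mm.
Weld metal: φR_n = 0.75 × 0.6 × 490 × 7.07 × 370 × 10⁻³ = 576.8 kN.
Base metal (shear rupture): φR_n = 0.75 × 0.6 × 510 × 25 × 370 × 10⁻³ = 2123 kN.
Governing: weld metal.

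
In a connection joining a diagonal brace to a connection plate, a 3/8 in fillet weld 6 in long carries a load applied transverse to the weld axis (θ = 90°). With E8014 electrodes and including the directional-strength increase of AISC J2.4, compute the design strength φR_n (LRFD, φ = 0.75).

φR_n ≈ 85.9 kip

E80XX → F_EXX = 80 ksi.
t_e = 0.707 × 0.375 = 0.2651 in; A_we = 0.2651 × 6 = 1.591 in².
Directional factor: 1.0 + 0.5 sin^1.5(90°) = 1.5.
F_nw = 0.6 × 80 × 1.5 = 72 ksi.
φR_n = 0.75 × 72 × 1.591 = 85.9 kip.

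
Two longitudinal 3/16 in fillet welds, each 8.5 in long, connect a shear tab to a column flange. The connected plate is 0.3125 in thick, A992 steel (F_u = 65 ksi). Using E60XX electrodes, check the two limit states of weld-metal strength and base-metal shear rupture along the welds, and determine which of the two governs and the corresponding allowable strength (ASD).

E60XX → F_EXX = 60 ksi.
t_e = 0.707 × 0.1875 = 0.1326 in; L = 17 in.
Weld metal: R_n/Ω = (1/2.0) × 0.6 × 60 × 0.1326 × 17 = 40.56 kips.
Base metal (shear rupture): R_n/Ω = (1/2.0) × 0.6 × 65 × 0.3125 × 17 = 103.6 kips.
Governing: weld metal.

R_n/Ω ≈ 40.6 kips (weld metal governs)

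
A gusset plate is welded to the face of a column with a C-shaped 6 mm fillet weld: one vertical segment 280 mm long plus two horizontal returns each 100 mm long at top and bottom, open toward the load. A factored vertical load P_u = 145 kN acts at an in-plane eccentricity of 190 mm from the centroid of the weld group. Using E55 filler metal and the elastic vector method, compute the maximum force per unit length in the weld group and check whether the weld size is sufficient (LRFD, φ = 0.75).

f_max ≈ 902 N/mm; adequate

E55XX → F_EXX = 550 MPa.
Total weld length L_w = 480 mm. Treat welds as unit-width lines.
Centroid: x̄ = 2×100×50 / 480 = 20.83 mm from the vertical weld.
Polar moment about centroid: J = I_x + I_y = [280³/12 + 2×100×140²] + [280×20.83² + 2(100³/12 + 100×29.17²)] = 6208000 mm³.
Direct shear f_v = P/L_w = 145×10³ / 480 = 302.1 N/mm (vertical).
Torsion M = P·e = 145×10³ × 190 = 27550000 N·mm.
Critical point at (x, y) = (79.17, 140) from centroid. f_tx = M·y/J = 621.3 N/mm; f_ty = M·x/J = 351.3 N/mm.
Resultant f_max = √[f_tx² + (f_v + f_ty)²] = √[621.3² + (302.1 + 351.3)²] = 901.7 N/mm.
Capacity per unit length: φr_n = 0.75 × 0.6 × 550 × (0.707 × 6) = 1050 N/mm.
901.7 ≤ 1050 → adequate.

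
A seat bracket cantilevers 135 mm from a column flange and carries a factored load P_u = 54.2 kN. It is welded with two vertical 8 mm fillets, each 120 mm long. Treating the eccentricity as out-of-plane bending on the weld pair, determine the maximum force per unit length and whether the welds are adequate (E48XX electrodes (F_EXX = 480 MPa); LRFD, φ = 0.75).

f_max ≈ 1540 N/mm; NOT adequate

L_w = 2 × 120 = 240 mm; section modulus (unit throat) S = 2 × L²/6 = 4800 mm².
Direct shear f_v = P/L_w = 54.2×10³/240 = 225.8 N/mm.
Moment M = P × e = 54.2×10³ × 135 = 7317000 N·mm; bending f_b = M/S = 1524 N/mm.
f_max = √(f_v² + f_b²) = √(225.8² + 1524²) = 1541 N/mm.
φr_n = 0.75 × 0.6 × 480 × (0.707 × 8) = 1222 N/mm → NOT adequate.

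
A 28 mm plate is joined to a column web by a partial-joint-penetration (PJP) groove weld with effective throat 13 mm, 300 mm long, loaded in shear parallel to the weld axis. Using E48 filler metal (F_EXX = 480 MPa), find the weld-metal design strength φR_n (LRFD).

φR_n ≈ 842 kN

Effective throat (given) t_e = 13 mm.
A_we = 13 × 300 = 3900 mm².
F_nw = 0.6 F_EXX = 288 MPa.
φR_n = 0.75 × 288 × 3900 × 10⁻³ = 842.4 kN.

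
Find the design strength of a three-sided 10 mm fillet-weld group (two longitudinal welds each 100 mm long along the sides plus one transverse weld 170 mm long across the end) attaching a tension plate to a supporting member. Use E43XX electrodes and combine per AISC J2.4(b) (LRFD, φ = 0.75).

E43XX → F_EXX = 430 MPa.
t_e = 0.707 × 10 = 7.07 mm.
R_nwl = 0.6 × 430 × 7.07 × 200 × 10⁻³ = 364.8 kN (longitudinal, 2 welds).
R_nwt = 0.6 × 430 × 7.07 × 170 × 10⁻³ = 310.1 kN (transverse, base value).
(i) R_nwl + R_nwt = 674.9 kN; (ii) 0.85 R_nwl + 1.5 R_nwt = 775.2 kN.
R_n = max = 775.2 kN [governs: (ii)]; φR_n = 581.4 kN.

φR_n ≈ 581 kN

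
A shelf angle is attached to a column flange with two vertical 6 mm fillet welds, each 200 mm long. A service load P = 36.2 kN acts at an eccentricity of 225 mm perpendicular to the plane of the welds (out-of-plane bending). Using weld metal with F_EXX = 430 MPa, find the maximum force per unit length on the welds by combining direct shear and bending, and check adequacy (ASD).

f_max ≈ 618 N/mm; NOT adequate

L_w = 2 × 200 = 400 mm; section modulus (unit throat) S = 2 × L²/6 = 13330 mm².
Direct shear f_v = P/L_w = 36.2×10³/400 = 90.5 N/mm.
Moment M = P × e = 36.2×10³ × 225 = 8145000 N·mm; bending f_b = M/S = 610.9 N/mm.
f_max = √(f_v² + f_b²) = √(90.5² + 610.9²) = 617.5 N/mm.
r_n/Ω = (1/2.0) × 0.6 × 430 × (0.707 × 6) = 547.2 N/mm → NOT adequate.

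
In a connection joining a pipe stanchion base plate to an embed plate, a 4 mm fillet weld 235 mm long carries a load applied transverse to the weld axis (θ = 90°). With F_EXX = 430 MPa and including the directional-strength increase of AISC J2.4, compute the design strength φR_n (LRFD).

t_e = 0.707 × 4 = 2.828 mm; A_we = 2.828 × 235 = 664.6 mm².
Directional factor: 1.0 + 0.5 sin^1.5(90°) = 1.5.
F_nw = 0.6 × 430 × 1.5 = 387 MPa.
φR_n = 0.75 × 387 × 664.6 × 10⁻³ = 192.9 kN.

φR_n ≈ 193 kN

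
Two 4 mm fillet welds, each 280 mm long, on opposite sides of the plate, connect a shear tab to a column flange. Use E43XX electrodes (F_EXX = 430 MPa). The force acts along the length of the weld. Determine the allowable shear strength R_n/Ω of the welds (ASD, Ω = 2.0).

R_n/Ω ≈ 204 kN

Effective throat t_e = 0.707 × 4 = 2.828 mm.
Total length L = 560 mm; A_we = 2.828 × 560 = 1584 mm².
F_nw = 0.6 F_EXX = 0.6 × 430 = 258 MPa.
R_n = 258 × 1584 × 10⁻³ = 408.6 kN; R_n/Ω = 408.6/2.0 = 204.3 kN.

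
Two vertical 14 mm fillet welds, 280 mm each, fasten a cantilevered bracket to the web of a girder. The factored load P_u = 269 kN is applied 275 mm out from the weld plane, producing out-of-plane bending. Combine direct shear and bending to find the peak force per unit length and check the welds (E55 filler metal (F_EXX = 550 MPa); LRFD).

f_max ≈ 2870 N/mm; NOT adequate

L_w = 2 × 280 = 560 mm; section modulus (unit throat) S = 2 × L²/6 = 26130 mm².
Direct shear f_v = P/L_w = 269×10³/560 = 480.4 N/mm.
Moment M = P × e = 269×10³ × 275 = 73975000 N·mm; bending f_b = M/S = 2831 N/mm.
f_max = √(f_v² + f_b²) = √(480.4² + 2831²) = 2871 N/mm.
φr_n = 0.75 × 0.6 × 550 × (0.707 × 14) = 2450 N/mm → NOT adequate.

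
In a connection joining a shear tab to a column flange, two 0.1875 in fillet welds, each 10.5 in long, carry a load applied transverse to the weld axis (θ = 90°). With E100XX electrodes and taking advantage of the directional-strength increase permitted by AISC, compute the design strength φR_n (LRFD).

E100XX → F_EXX = 100 ksi.
t_e = 0.707 × 0.1875 = 0.1326 in; A_we = 0.1326 × 21 = 2.784 in².
Directional factor: 1.0 + 0.5 sin^1.5(90°) = 1.5.
F_nw = 0.6 × 100 × 1.5 = 90 ksi.
φR_n = 0.75 × 90 × 2.784 = 187.9 kips.

φR_n ≈ 188 kips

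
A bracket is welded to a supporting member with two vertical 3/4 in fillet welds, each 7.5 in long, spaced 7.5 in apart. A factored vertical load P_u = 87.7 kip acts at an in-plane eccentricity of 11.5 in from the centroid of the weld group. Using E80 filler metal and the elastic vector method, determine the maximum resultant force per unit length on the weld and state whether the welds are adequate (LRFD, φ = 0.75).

f_max ≈ 23.5 kip/in; NOT adequate

E80XX → F_EXX = 80 ksi.
Total weld length L_w = 15 in. Treat welds as unit-width lines.
Polar moment about centroid: J = 2[d³/12 + d(b/2)²] = 2[7.5³/12 + 7.5×3.75²] = 281.2 in³.
Direct shear f_v = P/L_w = 87.7 / 15 = 5.847 kip/in (vertical).
Torsion M = P·e = 87.7 × 11.5 = 1008.6 kip·in.
Critical point at (x, y) = (3.75, 3.75) from centroid. f_tx = M·y/J = 13.45 kip/in; f_ty = M·x/J = 13.45 kip/in.
Resultant f_max = √[f_tx² + (f_v + f_ty)²] = √[13.45² + (5.847 + 13.45)²] = 23.52 kip/in.
Capacity per unit length: φr_n = 0.75 × 0.6 × 80 × (0.707 × 0.75) = 19.09 kip/in.
23.52 > 19.09 → NOT adequate.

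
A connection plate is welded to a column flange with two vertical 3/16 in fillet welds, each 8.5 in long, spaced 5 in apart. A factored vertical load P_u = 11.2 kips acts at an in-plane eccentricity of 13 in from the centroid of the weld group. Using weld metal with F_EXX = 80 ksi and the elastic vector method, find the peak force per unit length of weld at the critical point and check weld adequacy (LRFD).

f_max ≈ 3.82 kip/in; adequate

Total weld length L_w = 17 in. Treat welds as unit-width lines.
Polar moment about centroid: J = 2[d³/12 + d(b/2)²] = 2[8.5³/12 + 8.5×2.5²] = 208.6 in³.
Direct shear f_v = P/L_w = 11.2 / 17 = 0.6588 kip/in (vertical).
Torsion M = P·e = 11.2 × 13 = 145.6 kip·in.
Critical point at (x, y) = (2.5, 4.25) from centroid. f_tx = M·y/J = 2.966 kip/in; f_ty = M·x/J = 1.745 kip/in.
Resultant f_max = √[f_tx² + (f_v + f_ty)²] = √[2.966² + (0.6588 + 1.745)²] = 3.818 kip/in.
Capacity per unit length: φr_n = 0.75 × 0.6 × 80 × (0.707 × 0.1875) = 4.772 kip/in.
3.818 ≤ 4.772 → adequate.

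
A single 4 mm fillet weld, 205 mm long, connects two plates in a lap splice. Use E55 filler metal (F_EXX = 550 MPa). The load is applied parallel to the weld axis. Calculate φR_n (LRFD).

φR_n ≈ 143 kN

Effective throat t_e = 0.707 × 4 = 2.828 mm.
Total length L = 205 mm; A_we = 2.828 × 205 = 579.7 mm².
F_nw = 0.6 F_EXX = 0.6 × 550 = 330 MPa.
φR_n = 0.75 × 330 × 579.7 × 10⁻³ = 143.5 kN.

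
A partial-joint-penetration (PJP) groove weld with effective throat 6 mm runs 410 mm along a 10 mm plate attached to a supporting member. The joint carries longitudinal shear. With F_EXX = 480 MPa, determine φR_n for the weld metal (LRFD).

φR_n ≈ 531 kN

Effective throat (given) t_e = 6 mm.
A_we = 6 × 410 = 2460 mm².
F_nw = 0.6 F_EXX = 288 MPa.
φR_n = 0.75 × 288 × 2460 × 10⁻³ = 531.4 kN.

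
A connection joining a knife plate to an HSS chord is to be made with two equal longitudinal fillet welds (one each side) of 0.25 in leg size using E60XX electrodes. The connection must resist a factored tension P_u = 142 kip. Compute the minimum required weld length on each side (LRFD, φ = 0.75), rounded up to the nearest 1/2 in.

L = 15 in on each side

E60XX → F_EXX = 60 ksi.
Throat t_e = 0.707 × 0.25 = 0.1767 in.
φr_n = 0.75 × 0.6 × 60 × 0.1767 = 4.772 kip/in.
L_req = P_u / φr_n = 142 / 4.772 = 29.76 in total.
Per side: 29.76 / 2 = 14.88 in.
Round up → use L = 15 in on each side.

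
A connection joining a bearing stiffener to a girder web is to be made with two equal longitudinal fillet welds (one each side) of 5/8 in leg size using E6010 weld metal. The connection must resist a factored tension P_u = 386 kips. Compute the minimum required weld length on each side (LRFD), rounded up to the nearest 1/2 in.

E60XX → F_EXX = 60 ksi.
Throat t_e = 0.707 × 0.625 = 0.4419 in.
φr_n = 0.75 × 0.6 × 60 × 0.4419 = 11.93 kips/in.
L_req = P_u / φr_n = 386 / 11.93 = 32.35 in total.
Per side: 32.35 / 2 = 16.18 in.
Round up → use L = 16.5 in on each side.

L = 16.5 in on each side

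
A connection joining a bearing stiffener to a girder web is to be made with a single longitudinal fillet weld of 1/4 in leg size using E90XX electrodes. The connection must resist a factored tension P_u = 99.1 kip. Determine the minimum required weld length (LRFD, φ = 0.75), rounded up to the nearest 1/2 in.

L = 14 in

E90XX → F_EXX = 90 ksi.
Throat t_e = 0.707 × 0.25 = 0.1767 in.
φr_n = 0.75 × 0.6 × 90 × 0.1767 = 7.158 kip/in.
L_req = P_u / φr_n = 99.1 / 7.158 = 13.84 in total.
Round up → use L = 14 in.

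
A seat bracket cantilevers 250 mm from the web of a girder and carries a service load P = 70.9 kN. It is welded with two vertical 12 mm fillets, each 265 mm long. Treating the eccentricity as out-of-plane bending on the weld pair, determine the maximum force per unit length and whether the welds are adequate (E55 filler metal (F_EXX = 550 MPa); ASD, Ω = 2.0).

f_max ≈ 769 N/mm; adequate

L_w = 2 × 265 = 530 mm; section modulus (unit throat) S = 2 × L²/6 = 23410 mm².
Direct shear f_v = P/L_w = 70.9×10³/530 = 133.8 N/mm.
Moment M = P × e = 70.9×10³ × 250 = 17725000 N·mm; bending f_b = M/S = 757.2 N/mm.
f_max = √(f_v² + f_b²) = √(133.8² + 757.2²) = 768.9 N/mm.
r_n/Ω = (1/2.0) × 0.6 × 550 × (0.707 × 12) = 1400 N/mm → adequate.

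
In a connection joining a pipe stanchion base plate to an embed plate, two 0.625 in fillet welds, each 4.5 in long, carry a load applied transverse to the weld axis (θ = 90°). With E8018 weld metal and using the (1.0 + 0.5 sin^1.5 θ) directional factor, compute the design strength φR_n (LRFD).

φR_n ≈ 215 kips

E80XX → F_EXX = 80 ksi.
t_e = 0.707 × 0.625 = 0.4419 in; A_we = 0.4419 × 9 = 3.977 in².
Directional factor: 1.0 + 0.5 sin^1.5(90°) = 1.5.
F_nw = 0.6 × 80 × 1.5 = 72 ksi.
φR_n = 0.75 × 72 × 3.977 = 214.8 kips.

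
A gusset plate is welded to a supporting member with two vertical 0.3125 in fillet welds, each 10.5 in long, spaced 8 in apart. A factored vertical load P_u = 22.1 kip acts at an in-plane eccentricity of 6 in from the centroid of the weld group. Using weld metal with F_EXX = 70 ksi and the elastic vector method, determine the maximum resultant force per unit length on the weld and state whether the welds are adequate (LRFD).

Total weld length L_w = 21 in. Treat welds as unit-width lines.
Polar moment about centroid: J = 2[d³/12 + d(b/2)²] = 2[10.5³/12 + 10.5×4²] = 528.9 in³.
Direct shear f_v = P/L_w = 22.1 / 21 = 1.052 kip/in (vertical).
Torsion M = P·e = 22.1 × 6 = 132.6 kip·in.
Critical point at (x, y) = (4, 5.25) from centroid. f_tx = M·y/J = 1.316 kip/in; f_ty = M·x/J = 1.003 kip/in.
Resultant f_max = √[f_tx² + (f_v + f_ty)²] = √[1.316² + (1.052 + 1.003)²] = 2.44 kip/in.
Capacity per unit length: φr_n = 0.75 × 0.6 × 70 × (0.707 × 0.3125) = 6.96 kip/in.
2.44 ≤ 6.96 → adequate.

f_max ≈ 2.44 kip/in; adequate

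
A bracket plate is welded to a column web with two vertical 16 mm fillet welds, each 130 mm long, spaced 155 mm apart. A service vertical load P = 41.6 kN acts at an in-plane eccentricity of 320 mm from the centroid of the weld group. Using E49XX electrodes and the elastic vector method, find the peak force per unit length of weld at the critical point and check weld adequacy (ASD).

f_max ≈ 827 N/mm; adequate

E49XX → F_EXX = 490 MPa.
Total weld length L_w = 260 mm. Treat welds as unit-width lines.
Polar moment about centroid: J = 2[d³/12 + d(b/2)²] = 2[130³/12 + 130×77.5²] = 1928000 mm³.
Direct shear f_v = P/L_w = 41.6×10³ / 260 = 160 N/mm (vertical).
Torsion M = P·e = 41.6×10³ × 320 = 13312000 N·mm.
Critical point at (x, y) = (77.5, 65) from centroid. f_tx = M·y/J = 448.8 N/mm; f_ty = M·x/J = 535.2 N/mm.
Resultant f_max = √[f_tx² + (f_v + f_ty)²] = √[448.8² + (160 + 535.2)²] = 827.5 N/mm.
Capacity per unit length: r_n/Ω = (1/2.0) × 0.6 × 490 × (0.707 × 16) = 1663 N/mm.
827.5 ≤ 1663 → adequate.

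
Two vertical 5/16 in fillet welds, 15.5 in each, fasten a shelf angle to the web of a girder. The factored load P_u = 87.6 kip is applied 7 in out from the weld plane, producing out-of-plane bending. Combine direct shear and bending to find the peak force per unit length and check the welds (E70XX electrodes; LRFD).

E70XX → F_EXX = 70 ksi.
L_w = 2 × 15.5 = 31 in; section modulus (unit throat) S = 2 × L²/6 = 80.08 in².
Direct shear f_v = P/L_w = 87.6/31 = 2.826 kip/in.
Moment M = P × e = 87.6 × 7 = 613.2 kip·in; bending f_b = M/S = 7.657 kip/in.
f_max = √(f_v² + f_b²) = √(2.826² + 7.657²) = 8.162 kip/in.
φr_n = 0.75 × 0.6 × 70 × (0.707 × 0.3125) = 6.96 kip/in → NOT adequate.

f_max ≈ 8.16 kip/in; NOT adequate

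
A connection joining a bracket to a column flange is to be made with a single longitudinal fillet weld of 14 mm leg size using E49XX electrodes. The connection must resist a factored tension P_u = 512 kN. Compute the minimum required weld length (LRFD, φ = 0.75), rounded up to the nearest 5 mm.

L = 235 mm

E49XX → F_EXX = 490 MPa.
Throat t_e = 0.707 × 14 = 9.898 mm.
φr_n = 0.75 × 0.6 × 490 × 9.898 × 10⁻³ = 2.183 kN/mm.
L_req = P_u / φr_n = 512 / 2.183 = 234.6 mm total.
Round up → use L = 235 mm.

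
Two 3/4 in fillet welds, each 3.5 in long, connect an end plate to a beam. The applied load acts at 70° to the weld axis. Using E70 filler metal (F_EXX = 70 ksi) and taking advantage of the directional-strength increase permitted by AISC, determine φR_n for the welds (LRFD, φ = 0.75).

t_e = 0.707 × 0.75 = 0.5302 in; A_we = 0.5302 × 7 = 3.712 in².
Directional factor: 1.0 + 0.5 sin^1.5(70°) = 1.455.
F_nw = 0.6 × 70 × 1.455 = 61.13 ksi.
φR_n = 0.75 × 61.13 × 3.712 = 170.2 kips.

φR_n ≈ 170 kips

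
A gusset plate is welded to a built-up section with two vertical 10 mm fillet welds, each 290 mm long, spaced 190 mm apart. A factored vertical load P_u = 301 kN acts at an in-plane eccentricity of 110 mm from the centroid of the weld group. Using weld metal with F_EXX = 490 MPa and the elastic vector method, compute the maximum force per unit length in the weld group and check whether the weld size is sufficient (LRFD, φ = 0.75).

Total weld length L_w = 580 mm. Treat welds as unit-width lines.
Polar moment about centroid: J = 2[d³/12 + d(b/2)²] = 2[290³/12 + 290×95²] = 9299000 mm³.
Direct shear f_v = P/L_w = 301×10³ / 580 = 519 N/mm (vertical).
Torsion M = P·e = 301×10³ × 110 = 33110000 N·mm.
Critical point at (x, y) = (95, 145) from centroid. f_tx = M·y/J = 516.3 N/mm; f_ty = M·x/J = 338.2 N/mm.
Resultant f_max = √[f_tx² + (f_v + f_ty)²] = √[516.3² + (519 + 338.2)²] = 1001 N/mm.
Capacity per unit length: φr_n = 0.75 × 0.6 × 490 × (0.707 × 10) = 1559 N/mm.
1001 ≤ 1559 → adequate.

f_max ≈ 1000 N/mm; adequate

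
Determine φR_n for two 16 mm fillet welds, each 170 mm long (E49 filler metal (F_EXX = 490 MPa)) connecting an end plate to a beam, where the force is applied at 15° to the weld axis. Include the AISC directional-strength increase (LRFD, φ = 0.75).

φR_n ≈ 904 kN

t_e = 0.707 × 16 = 11.31 mm; A_we = 11.31 × 340 = 3846 mm².
Directional factor: 1.0 + 0.5 sin^1.5(15°) = 1.066.
F_nw = 0.6 × 490 × 1.066 = 313.4 MPa.
φR_n = 0.75 × 313.4 × 3846 × 10⁻³ = 903.9 kN.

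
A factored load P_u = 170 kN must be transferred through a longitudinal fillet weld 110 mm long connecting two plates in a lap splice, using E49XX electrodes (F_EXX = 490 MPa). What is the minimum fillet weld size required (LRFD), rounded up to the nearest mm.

w = 10 mm

Total weld length L = 110 mm.
Required throat t_e = P_u / (φ × 0.6 F_EXX × L) = 170 / (0.75 × 0.6 × 490 × 110 × 10⁻³) = 7.009 mm.
Required leg w = t_e / 0.707 = 9.914 mm → use 10 mm.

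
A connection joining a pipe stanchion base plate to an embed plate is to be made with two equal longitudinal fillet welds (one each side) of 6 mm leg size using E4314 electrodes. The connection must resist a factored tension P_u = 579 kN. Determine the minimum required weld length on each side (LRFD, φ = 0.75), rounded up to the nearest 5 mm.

E43XX → F_EXX = 430 MPa.
Throat t_e = 0.707 × 6 = 4.242 mm.
φr_n = 0.75 × 0.6 × 430 × 4.242 × 10⁻³ = 0.8208 kN/mm.
L_req = P_u / φr_n = 579 / 0.8208 = 705.4 mm total.
Per side: 705.4 / 2 = 352.7 mm.
Round up → use L = 355 mm on each side.

L = 355 mm on each side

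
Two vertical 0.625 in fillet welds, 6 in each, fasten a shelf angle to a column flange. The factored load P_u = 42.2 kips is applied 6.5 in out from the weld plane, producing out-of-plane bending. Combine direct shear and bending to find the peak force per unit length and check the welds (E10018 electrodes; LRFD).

f_max ≈ 23.1 kip/in; NOT adequate

E100XX → F_EXX = 100 ksi.
L_w = 2 × 6 = 12 in; section modulus (unit throat) S = 2 × L²/6 = 12 in².
Direct shear f_v = P/L_w = 42.2/12 = 3.517 kip/in.
Moment M = P × e = 42.2 × 6.5 = 274.3 kip·in; bending f_b = M/S = 22.86 kip/in.
f_max = √(f_v² + f_b²) = √(3.517² + 22.86²) = 23.13 kip/in.
φr_n = 0.75 × 0.6 × 100 × (0.707 × 0.625) = 19.88 kip/in → NOT adequate.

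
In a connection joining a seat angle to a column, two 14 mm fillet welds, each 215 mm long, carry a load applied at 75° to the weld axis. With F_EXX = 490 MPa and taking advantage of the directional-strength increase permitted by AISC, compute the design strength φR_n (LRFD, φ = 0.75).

φR_n ≈ 1380 kN

t_e = 0.707 × 14 = 9.898 mm; A_we = 9.898 × 430 = 4256 mm².
Directional factor: 1.0 + 0.5 sin^1.5(75°) = 1.475.
F_nw = 0.6 × 490 × 1.475 = 433.6 MPa.
φR_n = 0.75 × 433.6 × 4256 × 10⁻³ = 1384 kN.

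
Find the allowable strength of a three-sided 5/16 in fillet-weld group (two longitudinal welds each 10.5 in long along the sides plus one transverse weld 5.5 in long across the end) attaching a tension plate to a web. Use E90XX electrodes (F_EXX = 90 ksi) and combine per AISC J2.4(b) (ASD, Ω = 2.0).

t_e = 0.707 × 0.3125 = 0.2209 in.
R_nwl = 0.6 × 90 × 0.2209 × 21 = 250.5 kip (longitudinal, 2 welds).
R_nwt = 0.6 × 90 × 0.2209 × 5.5 = 65.62 kip (transverse, base value).
(i) R_nwl + R_nwt = 316.2 kip; (ii) 0.85 R_nwl + 1.5 R_nwt = 311.4 kip.
R_n = max = 316.2 kip [governs: (i)]; R_n/Ω = 158.1 kip.

R_n/Ω ≈ 158 kip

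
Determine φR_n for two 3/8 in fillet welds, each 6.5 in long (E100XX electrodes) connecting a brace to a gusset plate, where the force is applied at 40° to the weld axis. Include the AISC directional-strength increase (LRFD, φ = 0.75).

φR_n ≈ 195 kip

E100XX → F_EXX = 100 ksi.
t_e = 0.707 × 0.375 = 0.2651 in; A_we = 0.2651 × 13 = 3.447 in².
Directional factor: 1.0 + 0.5 sin^1.5(40°) = 1.258.
F_nw = 0.6 × 100 × 1.258 = 75.46 ksi.
φR_n = 0.75 × 75.46 × 3.447 = 195.1 kip.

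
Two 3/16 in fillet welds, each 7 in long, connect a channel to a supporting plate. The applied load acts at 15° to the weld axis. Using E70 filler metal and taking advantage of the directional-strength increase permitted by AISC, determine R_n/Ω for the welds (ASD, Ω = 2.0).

E70XX → F_EXX = 70 ksi.
t_e = 0.707 × 0.1875 = 0.1326 in; A_we = 0.1326 × 14 = 1.856 in².
Directional factor: 1.0 + 0.5 sin^1.5(15°) = 1.066.
F_nw = 0.6 × 70 × 1.066 = 44.77 ksi.
R_n/Ω = (44.77 × 1.856) / 2.0 = 41.54 kips.

R_n/Ω ≈ 41.5 kips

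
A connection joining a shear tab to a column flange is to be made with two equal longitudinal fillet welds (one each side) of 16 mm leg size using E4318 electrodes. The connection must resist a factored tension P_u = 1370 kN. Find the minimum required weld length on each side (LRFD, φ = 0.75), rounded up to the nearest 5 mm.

L = 315 mm on each side

E43XX → F_EXX = 430 MPa.
Throat t_e = 0.707 × 16 = 11.31 mm.
φr_n = 0.75 × 0.6 × 430 × 11.31 × 10⁻³ = 2.189 kN/mm.
L_req = P_u / φr_n = 1370 / 2.189 = 625.9 mm total.
Per side: 625.9 / 2 = 312.9 mm.
Round up → use L = 315 mm on each side.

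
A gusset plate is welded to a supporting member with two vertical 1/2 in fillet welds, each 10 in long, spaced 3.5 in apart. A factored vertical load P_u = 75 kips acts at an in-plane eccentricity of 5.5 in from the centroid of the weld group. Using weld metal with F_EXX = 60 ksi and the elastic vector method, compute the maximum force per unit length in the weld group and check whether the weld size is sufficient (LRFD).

Total weld length L_w = 20 in. Treat welds as unit-width lines.
Polar moment about centroid: J = 2[d³/12 + d(b/2)²] = 2[10³/12 + 10×1.75²] = 227.9 in³.
Direct shear f_v = P/L_w = 75 / 20 = 3.75 kip/in (vertical).
Torsion M = P·e = 75 × 5.5 = 412.5 kip·in.
Critical point at (x, y) = (1.75, 5) from centroid. f_tx = M·y/J = 9.049 kip/in; f_ty = M·x/J = 3.167 kip/in.
Resultant f_max = √[f_tx² + (f_v + f_ty)²] = √[9.049² + (3.75 + 3.167)²] = 11.39 kip/in.
Capacity per unit length: φr_n = 0.75 × 0.6 × 60 × (0.707 × 0.5) = 9.544 kip/in.
11.39 > 9.544 → NOT adequate.

f_max ≈ 11.4 kip/in; NOT adequate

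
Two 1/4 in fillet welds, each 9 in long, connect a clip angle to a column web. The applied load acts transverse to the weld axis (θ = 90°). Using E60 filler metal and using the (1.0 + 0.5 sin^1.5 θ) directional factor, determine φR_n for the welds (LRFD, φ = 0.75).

φR_n ≈ 129 kip

E60XX → F_EXX = 60 ksi.
t_e = 0.707 × 0.25 = 0.1767 in; A_we = 0.1767 × 18 = 3.181 in².
Directional factor: 1.0 + 0.5 sin^1.5(90°) = 1.5.
F_nw = 0.6 × 60 × 1.5 = 54 ksi.
φR_n = 0.75 × 54 × 3.181 = 128.9 kip.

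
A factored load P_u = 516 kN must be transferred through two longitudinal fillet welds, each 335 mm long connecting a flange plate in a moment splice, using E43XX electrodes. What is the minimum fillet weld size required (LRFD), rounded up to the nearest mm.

E43XX → F_EXX = 430 MPa.
Total weld length L = 670 mm.
Required throat t_e = P_u / (φ × 0.6 F_EXX × L) = 516 / (0.75 × 0.6 × 430 × 670 × 10⁻³) = 3.98 mm.
Required leg w = t_e / 0.707 = 5.63 mm → use 6 mm.

w = 6 mm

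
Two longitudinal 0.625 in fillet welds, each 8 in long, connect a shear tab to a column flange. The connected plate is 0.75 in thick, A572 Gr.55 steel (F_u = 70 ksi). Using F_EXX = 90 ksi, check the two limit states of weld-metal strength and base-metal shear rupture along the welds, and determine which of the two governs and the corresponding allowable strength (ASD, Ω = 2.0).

t_e = 0.707 × 0.625 = 0.4419 in; L = 16 in.
Weld metal: R_n/Ω = (1/2.0) × 0.6 × 90 × 0.4419 × 16 = 190.9 kip.
Base metal (shear rupture): R_n/Ω = (1/2.0) × 0.6 × 70 × 0.75 × 16 = 252 kip.
Governing: weld metal.

R_n/Ω ≈ 191 kip (weld metal governs)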